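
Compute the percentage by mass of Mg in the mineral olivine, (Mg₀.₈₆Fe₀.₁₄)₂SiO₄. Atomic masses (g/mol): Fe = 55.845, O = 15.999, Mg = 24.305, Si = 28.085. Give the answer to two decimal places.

27.96 weight percent

M((Mg₀.₈₆Fe₀.₁₄)₂SiO₄) = 149.522 g/mol.
Mg contributes 1.72 × 24.305 = 41.805 g per mole.
41.805/149.522 = 0.2796 → 27.96%.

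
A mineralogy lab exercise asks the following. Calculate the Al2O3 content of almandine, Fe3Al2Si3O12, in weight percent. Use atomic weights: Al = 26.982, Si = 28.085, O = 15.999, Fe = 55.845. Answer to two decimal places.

Formula mass = 497.742 g/mol.
2 Al → 1.0000 mol Al2O3 per formula unit; M(Al2O3) = 101.961, so Al2O3 mass = 101.961 g.
101.961/497.742 × 100 = 20.48 wt%.

20.48 wt%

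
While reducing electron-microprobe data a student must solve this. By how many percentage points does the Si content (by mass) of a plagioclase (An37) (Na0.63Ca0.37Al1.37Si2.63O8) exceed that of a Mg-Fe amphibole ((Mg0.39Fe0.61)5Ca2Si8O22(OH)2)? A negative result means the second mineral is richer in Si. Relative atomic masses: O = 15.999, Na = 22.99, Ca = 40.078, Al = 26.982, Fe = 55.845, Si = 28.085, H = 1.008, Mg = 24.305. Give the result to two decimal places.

2.82 percentage points

M(Na0.63Ca0.37Al1.37Si2.63O8) = 268.133 g/mol, so wt% Si = 73.864/268.133 × 100 = 27.55%.
M((Mg0.39Fe0.61)5Ca2Si8O22(OH)2) = 908.550 g/mol, so wt% Si = 224.680/908.550 × 100 = 24.73%.
27.55 − 24.73 = 2.82 pp.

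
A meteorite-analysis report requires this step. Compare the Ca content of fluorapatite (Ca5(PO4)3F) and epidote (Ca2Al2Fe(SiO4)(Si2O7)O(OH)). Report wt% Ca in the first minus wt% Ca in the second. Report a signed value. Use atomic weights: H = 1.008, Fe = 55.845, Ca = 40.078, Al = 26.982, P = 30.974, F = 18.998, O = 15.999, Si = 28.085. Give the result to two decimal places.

23.15 percentage points

M(Ca5(PO4)3F) = 504.298 g/mol, so wt% Ca = 200.390/504.298 × 100 = 39.74%.
M(Ca2Al2Fe(SiO4)(Si2O7)O(OH)) = 483.215 g/mol, so wt% Ca = 80.156/483.215 × 100 = 16.59%.
39.74 − 16.59 = 23.15 pp.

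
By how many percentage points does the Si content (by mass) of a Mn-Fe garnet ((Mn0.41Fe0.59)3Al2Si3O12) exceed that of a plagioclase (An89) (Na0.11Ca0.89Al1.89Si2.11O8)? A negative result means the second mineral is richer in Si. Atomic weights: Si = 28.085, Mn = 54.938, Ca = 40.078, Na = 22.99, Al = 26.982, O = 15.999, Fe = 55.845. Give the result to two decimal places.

-4.47 percentage points

Si in (Mn0.41Fe0.59)3Al2Si3O12: molar mass 496.626 g/mol; 3×28.085 = 84.255 g → 16.97 wt%.
Si in Na0.11Ca0.89Al1.89Si2.11O8: molar mass 276.446 g/mol; 2.11×28.085 = 59.259 g → 21.44 wt%.
Difference = 16.97 − 21.44 = -4.47 percentage points.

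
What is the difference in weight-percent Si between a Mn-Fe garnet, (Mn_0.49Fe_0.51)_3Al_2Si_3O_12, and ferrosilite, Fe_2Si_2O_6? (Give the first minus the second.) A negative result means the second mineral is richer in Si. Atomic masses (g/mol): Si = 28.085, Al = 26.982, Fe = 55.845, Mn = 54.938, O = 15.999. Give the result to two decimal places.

-4.32 percentage points

First mineral: 84.255 g Si in 496.409 g formula = 16.97 wt% Si.
Second mineral: 56.170 g Si in 263.854 g formula = 21.29 wt% Si.
16.97% − 21.29% gives a difference of -4.32 percentage points.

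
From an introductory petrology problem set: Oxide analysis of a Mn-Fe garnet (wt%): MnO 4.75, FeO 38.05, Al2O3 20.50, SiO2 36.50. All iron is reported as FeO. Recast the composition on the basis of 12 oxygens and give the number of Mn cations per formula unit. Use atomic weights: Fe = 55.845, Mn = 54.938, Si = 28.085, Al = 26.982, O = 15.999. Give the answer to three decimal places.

4.75 wt% MnO ÷ 70.937 g/mol = 0.06696 mol, giving 0.06696 Mn and 0.06696 O.
38.05 wt% FeO ÷ 71.844 g/mol = 0.52962 mol, giving 0.52962 Fe and 0.52962 O.
20.50 wt% Al2O3 ÷ 101.961 g/mol = 0.20106 mol, giving 0.40212 Al and 0.60318 O.
36.50 wt% SiO2 ÷ 60.083 g/mol = 0.60749 mol, giving 0.60749 Si and 1.21498 O.
Oxygen sums to 2.41474; scaling by 12/2.41474 = 4.96948 puts the formula on 12 O.
Mn: 0.06696 × 4.96948 = 0.333 atoms per formula unit.

0.333 Mn apfu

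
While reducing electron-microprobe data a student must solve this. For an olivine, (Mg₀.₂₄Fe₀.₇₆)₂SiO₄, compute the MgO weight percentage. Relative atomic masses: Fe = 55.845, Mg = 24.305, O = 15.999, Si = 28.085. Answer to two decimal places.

10.26 wt%

Formula mass = 188.632 g/mol.
0.48 Mg → 0.4800 mol MgO per formula unit; M(MgO) = 40.304, so MgO mass = 19.346 g.
19.346/188.632 × 100 = 10.26 wt%.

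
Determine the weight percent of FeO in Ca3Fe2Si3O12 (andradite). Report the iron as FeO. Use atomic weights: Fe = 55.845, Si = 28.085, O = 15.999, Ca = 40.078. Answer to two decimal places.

Formula mass = 508.167 g/mol.
2 Fe → 2.0000 mol FeO per formula unit; M(FeO) = 71.844, so FeO mass = 143.688 g.
143.688/508.167 × 100 = 28.28 wt%.

28.28 wt%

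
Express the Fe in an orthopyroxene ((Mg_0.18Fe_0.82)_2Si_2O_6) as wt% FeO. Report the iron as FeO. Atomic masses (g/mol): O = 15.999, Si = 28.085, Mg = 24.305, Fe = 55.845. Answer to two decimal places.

46.66 wt%

M((Mg_0.18Fe_0.82)_2Si_2O_6) = 252.500 g/mol; M(FeO) = 71.844 g/mol.
Moles FeO per formula unit = 1.64 Fe ÷ 1 = 1.6400.
FeO fraction = (1.6400 × 71.844) / 252.500 = 117.824/252.500 = 0.4666.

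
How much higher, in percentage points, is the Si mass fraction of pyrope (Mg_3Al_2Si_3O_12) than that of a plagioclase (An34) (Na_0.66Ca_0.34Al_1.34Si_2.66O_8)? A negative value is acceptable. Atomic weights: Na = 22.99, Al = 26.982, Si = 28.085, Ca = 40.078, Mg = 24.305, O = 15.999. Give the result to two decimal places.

-7.01 percentage points

First mineral: 84.255 g Si in 403.122 g formula = 20.90 wt% Si.
Second mineral: 74.706 g Si in 267.654 g formula = 27.91 wt% Si.
20.90% − 27.91% gives a difference of -7.01 percentage points.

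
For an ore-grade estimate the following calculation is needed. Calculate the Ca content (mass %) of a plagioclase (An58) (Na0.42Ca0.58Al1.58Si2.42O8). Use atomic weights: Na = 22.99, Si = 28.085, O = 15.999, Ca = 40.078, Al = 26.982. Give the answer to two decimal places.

8.56 mass %

Formula mass = 0.42*22.99 + 0.58*40.078 + 1.58*26.982 + 2.42*28.085 + 8*15.999 = 271.490 g/mol, of which 23.245 g is Ca.
So Ca makes up 23.245/271.490 = 0.0856 of the mass, i.e. 8.56%.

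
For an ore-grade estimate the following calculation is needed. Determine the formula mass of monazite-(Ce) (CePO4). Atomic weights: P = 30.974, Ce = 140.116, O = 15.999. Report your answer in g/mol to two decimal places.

235.09 g/mol

The formula mass is the sum 1×140.116 + 1×30.974 + 4×15.999.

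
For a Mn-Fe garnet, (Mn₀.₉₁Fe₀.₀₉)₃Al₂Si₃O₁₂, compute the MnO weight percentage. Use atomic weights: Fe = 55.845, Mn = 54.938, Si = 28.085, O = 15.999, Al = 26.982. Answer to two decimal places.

Molar mass of (Mn₀.₉₁Fe₀.₀₉)₃Al₂Si₃O₁₂ = 2.73·54.938 + 0.27·55.845 + 2·26.982 + 3·28.085 + 12·15.999 = 495.266 g/mol.
Each formula unit contains 2.73 Mn, equivalent to 2.73/1 = 2.7300 mol MnO.
M(MnO) = 1×54.938 + 1×15.999 = 70.937 g/mol.
Mass of MnO per formula unit = 2.7300 × 70.937 = 193.658 g.
MnO wt% = 193.658 / 495.266 × 100 = 39.10%.

39.10 wt%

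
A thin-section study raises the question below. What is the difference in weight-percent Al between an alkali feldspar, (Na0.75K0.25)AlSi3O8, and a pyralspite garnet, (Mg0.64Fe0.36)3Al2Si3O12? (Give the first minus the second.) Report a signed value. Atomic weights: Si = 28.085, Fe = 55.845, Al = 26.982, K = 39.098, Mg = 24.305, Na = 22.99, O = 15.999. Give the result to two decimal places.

-2.21 percentage points

Al in (Na0.75K0.25)AlSi3O8: molar mass 266.246 g/mol; 1×26.982 = 26.982 g → 10.13 wt%.
Al in (Mg0.64Fe0.36)3Al2Si3O12: molar mass 437.185 g/mol; 2×26.982 = 53.964 g → 12.34 wt%.
Difference = 10.13 − 12.34 = -2.21 percentage points.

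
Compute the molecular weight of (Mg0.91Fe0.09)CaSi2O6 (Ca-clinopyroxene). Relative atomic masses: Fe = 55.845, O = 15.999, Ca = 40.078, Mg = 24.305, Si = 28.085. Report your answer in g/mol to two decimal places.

219.39 g/mol

M = 0.91(24.305) + 0.09(55.845) + 1(40.078) + 2(28.085) + 6(15.999)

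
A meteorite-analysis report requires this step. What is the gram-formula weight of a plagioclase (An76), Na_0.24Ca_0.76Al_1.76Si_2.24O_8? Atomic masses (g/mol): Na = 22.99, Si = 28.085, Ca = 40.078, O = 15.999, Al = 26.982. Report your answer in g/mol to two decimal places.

274.37 g/mol

The formula mass is the sum 0.24·22.99 + 0.76·40.078 + 1.76·26.982 + 2.24·28.085 + 8·15.999.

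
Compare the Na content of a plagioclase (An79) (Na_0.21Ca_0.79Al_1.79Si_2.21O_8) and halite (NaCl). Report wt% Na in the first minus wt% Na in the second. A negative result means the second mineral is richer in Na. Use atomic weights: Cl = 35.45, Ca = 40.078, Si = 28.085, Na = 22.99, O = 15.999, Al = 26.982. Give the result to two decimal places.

M(Na_0.21Ca_0.79Al_1.79Si_2.21O_8) = 274.847 g/mol, so wt% Na = 4.828/274.847 × 100 = 1.76%.
M(NaCl) = 58.440 g/mol, so wt% Na = 22.990/58.440 × 100 = 39.34%.
1.76 − 39.34 = -37.58 pp.

-37.58 percentage points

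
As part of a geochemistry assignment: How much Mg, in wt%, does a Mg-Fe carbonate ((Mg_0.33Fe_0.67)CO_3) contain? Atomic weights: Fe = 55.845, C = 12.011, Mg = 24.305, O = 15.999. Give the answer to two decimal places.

7.61 wt%

M((Mg_0.33Fe_0.67)CO_3) = 105.445 g/mol.
Mg contributes 0.33 × 24.305 = 8.021 g per mole.
8.021/105.445 = 0.0761 → 7.61%.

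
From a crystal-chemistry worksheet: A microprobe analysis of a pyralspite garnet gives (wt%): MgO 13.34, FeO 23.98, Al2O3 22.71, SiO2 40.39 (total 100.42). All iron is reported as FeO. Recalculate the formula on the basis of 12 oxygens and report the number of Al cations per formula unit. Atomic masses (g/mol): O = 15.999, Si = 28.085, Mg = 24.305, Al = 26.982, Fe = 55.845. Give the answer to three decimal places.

1.997 Al apfu

13.34 wt% MgO ÷ 40.304 g/mol = 0.33098 mol, giving 0.33098 Mg and 0.33098 O.
23.98 wt% FeO ÷ 71.844 g/mol = 0.33378 mol, giving 0.33378 Fe and 0.33378 O.
22.71 wt% Al2O3 ÷ 101.961 g/mol = 0.22273 mol, giving 0.44546 Al and 0.66819 O.
40.39 wt% SiO2 ÷ 60.083 g/mol = 0.67224 mol, giving 0.67224 Si and 1.34448 O.
Oxygen sums to 2.67743; scaling by 12/2.67743 = 4.48191 puts the formula on 12 O.
Al: 0.44546 × 4.48191 = 1.997 atoms per formula unit.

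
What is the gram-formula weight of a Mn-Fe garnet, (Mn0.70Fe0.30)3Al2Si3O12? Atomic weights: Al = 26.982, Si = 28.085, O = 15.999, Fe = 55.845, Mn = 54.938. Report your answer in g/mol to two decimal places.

M = 2.10·54.938 + 0.90·55.845 + 2·26.982 + 3·28.085 + 12·15.999

495.84 g/mol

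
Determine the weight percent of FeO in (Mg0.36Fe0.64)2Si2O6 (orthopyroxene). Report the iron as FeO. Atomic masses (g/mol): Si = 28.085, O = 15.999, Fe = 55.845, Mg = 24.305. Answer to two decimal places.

Molar mass of (Mg0.36Fe0.64)2Si2O6 = 0.72·24.305 + 1.28·55.845 + 2·28.085 + 6·15.999 = 241.145 g/mol.
Each formula unit contains 1.28 Fe, equivalent to 1.28/1 = 1.2800 mol FeO.
M(FeO) = 1×55.845 + 1×15.999 = 71.844 g/mol.
Mass of FeO per formula unit = 1.2800 × 71.844 = 91.960 g.
FeO wt% = 91.960 / 241.145 × 100 = 38.13%.

38.13 wt%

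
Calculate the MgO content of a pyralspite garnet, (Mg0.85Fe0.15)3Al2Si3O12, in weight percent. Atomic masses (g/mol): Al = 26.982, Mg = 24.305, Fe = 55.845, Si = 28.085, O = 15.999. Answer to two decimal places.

Formula mass = 417.315 g/mol.
2.55 Mg → 2.5500 mol MgO per formula unit; M(MgO) = 40.304, so MgO mass = 102.775 g.
102.775/417.315 × 100 = 24.63 wt%.

24.63 wt%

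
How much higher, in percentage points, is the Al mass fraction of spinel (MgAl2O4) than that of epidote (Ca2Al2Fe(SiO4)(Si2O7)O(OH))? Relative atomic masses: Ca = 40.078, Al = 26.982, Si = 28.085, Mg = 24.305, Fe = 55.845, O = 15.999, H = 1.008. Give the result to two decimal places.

First mineral: 53.964 g Al in 142.265 g formula = 37.93 wt% Al.
Second mineral: 53.964 g Al in 483.215 g formula = 11.17 wt% Al.
37.93% − 11.17% gives a difference of 26.76 percentage points.

26.76 percentage points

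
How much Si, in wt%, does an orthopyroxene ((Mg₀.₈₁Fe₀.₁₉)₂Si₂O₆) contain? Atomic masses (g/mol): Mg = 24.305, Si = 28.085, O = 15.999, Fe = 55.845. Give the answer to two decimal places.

Formula mass = 1.62·24.305 + 0.38·55.845 + 2·28.085 + 6·15.999 = 212.759 g/mol, of which 56.170 g is Si.
So Si makes up 56.170/212.759 = 0.2640 of the mass, i.e. 26.40%.

26.40 wt%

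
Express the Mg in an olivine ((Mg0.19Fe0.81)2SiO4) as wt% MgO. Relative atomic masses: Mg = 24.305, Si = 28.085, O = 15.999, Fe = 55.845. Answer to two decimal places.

7.99 wt%

Molar mass of (Mg0.19Fe0.81)2SiO4 = 0.38×24.305 + 1.62×55.845 + 1×28.085 + 4×15.999 = 191.786 g/mol.
Each formula unit contains 0.38 Mg, equivalent to 0.38/1 = 0.3800 mol MgO.
M(MgO) = 1×24.305 + 1×15.999 = 40.304 g/mol.
Mass of MgO per formula unit = 0.3800 × 40.304 = 15.316 g.
MgO wt% = 15.316 / 191.786 × 100 = 7.99%.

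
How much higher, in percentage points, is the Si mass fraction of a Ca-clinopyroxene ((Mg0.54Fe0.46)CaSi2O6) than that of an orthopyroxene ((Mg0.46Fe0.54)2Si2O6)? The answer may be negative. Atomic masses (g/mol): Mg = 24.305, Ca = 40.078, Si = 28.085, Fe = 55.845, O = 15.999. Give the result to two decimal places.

M((Mg0.54Fe0.46)CaSi2O6) = 231.055 g/mol, so wt% Si = 56.170/231.055 × 100 = 24.31%.
M((Mg0.46Fe0.54)2Si2O6) = 234.837 g/mol, so wt% Si = 56.170/234.837 × 100 = 23.92%.
24.31 − 23.92 = 0.39 pp.

0.39 percentage points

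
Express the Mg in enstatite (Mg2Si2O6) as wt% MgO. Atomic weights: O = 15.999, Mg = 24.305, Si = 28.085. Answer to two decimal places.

40.15 wt%

Formula mass = 200.774 g/mol.
2 Mg → 2.0000 mol MgO per formula unit; M(MgO) = 40.304, so MgO mass = 80.608 g.
80.608/200.774 × 100 = 40.15 wt%.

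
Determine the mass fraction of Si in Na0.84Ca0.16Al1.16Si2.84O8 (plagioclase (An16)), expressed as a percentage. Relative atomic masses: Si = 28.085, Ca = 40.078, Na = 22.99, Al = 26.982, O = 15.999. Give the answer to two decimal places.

Molar mass of Na0.84Ca0.16Al1.16Si2.84O8: 0.84*22.99 + 0.16*40.078 + 1.16*26.982 + 2.84*28.085 + 8*15.999 = 264.777 g/mol.
Mass of Si per formula unit: 2.84 × 28.085 = 79.761 g.
Weight fraction Si = 79.761 / 264.777 = 0.3012.

30.12 wt%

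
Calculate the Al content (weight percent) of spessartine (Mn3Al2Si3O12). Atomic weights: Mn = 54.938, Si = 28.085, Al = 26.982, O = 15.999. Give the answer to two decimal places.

10.90 weight percent

Molar mass of Mn3Al2Si3O12: 3*54.938 + 2*26.982 + 3*28.085 + 12*15.999 = 495.021 g/mol.
Mass of Al per formula unit: 2 × 26.982 = 53.964 g.
Weight fraction Al = 53.964 / 495.021 = 0.1090.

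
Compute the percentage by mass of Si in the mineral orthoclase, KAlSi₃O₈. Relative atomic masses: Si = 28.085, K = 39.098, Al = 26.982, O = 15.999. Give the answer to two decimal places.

30.27 wt%

Molar mass of KAlSi₃O₈: 1×39.098 + 1×26.982 + 3×28.085 + 8×15.999 = 278.327 g/mol.
Mass of Si per formula unit: 3 × 28.085 = 84.255 g.
Weight fraction Si = 84.255 / 278.327 = 0.3027.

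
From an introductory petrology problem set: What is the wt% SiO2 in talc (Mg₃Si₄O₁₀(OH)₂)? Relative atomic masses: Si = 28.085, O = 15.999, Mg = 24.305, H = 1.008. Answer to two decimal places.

Formula mass = 379.259 g/mol.
4 Si → 4.0000 mol SiO2 per formula unit; M(SiO2) = 60.083, so SiO2 mass = 240.332 g.
240.332/379.259 × 100 = 63.37 wt%.

63.37 wt%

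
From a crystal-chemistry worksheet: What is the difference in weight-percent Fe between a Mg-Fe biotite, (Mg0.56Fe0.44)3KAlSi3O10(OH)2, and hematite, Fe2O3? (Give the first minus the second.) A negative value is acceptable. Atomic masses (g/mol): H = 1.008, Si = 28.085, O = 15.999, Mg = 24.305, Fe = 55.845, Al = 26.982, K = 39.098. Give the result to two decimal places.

First mineral: 73.715 g Fe in 458.887 g formula = 16.06 wt% Fe.
Second mineral: 111.690 g Fe in 159.687 g formula = 69.94 wt% Fe.
16.06% − 69.94% gives a difference of -53.88 percentage points.

-53.88 percentage points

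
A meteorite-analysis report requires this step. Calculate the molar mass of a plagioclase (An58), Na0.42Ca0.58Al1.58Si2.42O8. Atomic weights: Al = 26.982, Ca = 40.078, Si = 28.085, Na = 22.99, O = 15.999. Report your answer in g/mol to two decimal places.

271.49 g/mol

Na: 0.42 × 22.99 = 9.6558
Ca: 0.58 × 40.078 = 23.2452
Al: 1.58 × 26.982 = 42.6316
Si: 2.42 × 28.085 = 67.9657
O: 8 × 15.999 = 127.9920
Summing the contributions gives the formula mass.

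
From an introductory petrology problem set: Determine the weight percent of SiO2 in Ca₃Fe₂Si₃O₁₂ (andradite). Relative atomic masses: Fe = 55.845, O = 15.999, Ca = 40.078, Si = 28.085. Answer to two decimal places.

35.47 wt%

Molar mass of Ca₃Fe₂Si₃O₁₂ = 3×40.078 + 2×55.845 + 3×28.085 + 12×15.999 = 508.167 g/mol.
Each formula unit contains 3 Si, equivalent to 3/1 = 3.0000 mol SiO2.
M(SiO2) = 1×28.085 + 2×15.999 = 60.083 g/mol.
Mass of SiO2 per formula unit = 3.0000 × 60.083 = 180.249 g.
SiO2 wt% = 180.249 / 508.167 × 100 = 35.47%.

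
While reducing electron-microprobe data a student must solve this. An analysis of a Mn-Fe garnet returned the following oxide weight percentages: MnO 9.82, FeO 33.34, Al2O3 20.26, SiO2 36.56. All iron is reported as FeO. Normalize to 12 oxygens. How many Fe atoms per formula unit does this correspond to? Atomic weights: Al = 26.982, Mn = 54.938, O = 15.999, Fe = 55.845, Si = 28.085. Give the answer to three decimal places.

MnO (M=70.937): mol = 0.13843; Mn = 0.13843, O = 0.13843.
FeO (M=71.844): mol = 0.46406; Fe = 0.46406, O = 0.46406.
Al2O3 (M=101.961): mol = 0.19870; Al = 0.39740, O = 0.59610.
SiO2 (M=60.083): mol = 0.60849; Si = 0.60849, O = 1.21698.
ΣO = 2.41557; factor = 12/ΣO = 4.96777.
Fe apfu = 0.46406 × 4.96777 = 2.305.

2.305 Fe apfu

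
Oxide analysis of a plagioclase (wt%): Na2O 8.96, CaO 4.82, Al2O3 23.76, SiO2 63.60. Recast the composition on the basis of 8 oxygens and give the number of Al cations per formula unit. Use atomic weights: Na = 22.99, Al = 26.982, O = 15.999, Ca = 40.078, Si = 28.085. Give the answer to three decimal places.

1.224 Al apfu

Na2O: 8.96/61.979 = 0.14457 mol → 0.28914 mol Na, 0.14457 mol O.
CaO: 4.82/56.077 = 0.08595 mol → 0.08595 mol Ca, 0.08595 mol O.
Al2O3: 23.76/101.961 = 0.23303 mol → 0.46606 mol Al, 0.69909 mol O.
SiO2: 63.60/60.083 = 1.05854 mol → 1.05854 mol Si, 2.11708 mol O.
Total oxygen = 3.04669 mol. Normalization factor = 8/3.04669 = 2.62580.
Al per 8 O = 0.46606 × 2.62580 = 1.224.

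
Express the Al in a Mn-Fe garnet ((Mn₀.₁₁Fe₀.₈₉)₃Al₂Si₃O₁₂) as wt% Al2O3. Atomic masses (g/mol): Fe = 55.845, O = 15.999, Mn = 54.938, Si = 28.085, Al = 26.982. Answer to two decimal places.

20.50 wt%

M((Mn₀.₁₁Fe₀.₈₉)₃Al₂Si₃O₁₂) = 497.443 g/mol; M(Al2O3) = 101.961 g/mol.
Moles Al2O3 per formula unit = 2 Al ÷ 2 = 1.0000.
Al2O3 fraction = (1.0000 × 101.961) / 497.443 = 101.961/497.443 = 0.2050.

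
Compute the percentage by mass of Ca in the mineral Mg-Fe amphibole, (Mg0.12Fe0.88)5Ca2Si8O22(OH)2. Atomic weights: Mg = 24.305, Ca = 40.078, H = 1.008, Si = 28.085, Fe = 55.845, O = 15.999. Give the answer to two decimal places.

8.43 mass %

Formula mass = 0.60*24.305 + 4.40*55.845 + 2*40.078 + 8*28.085 + 24*15.999 + 2*1.008 = 951.129 g/mol, of which 80.156 g is Ca.
So Ca makes up 80.156/951.129 = 0.0843 of the mass, i.e. 8.43%.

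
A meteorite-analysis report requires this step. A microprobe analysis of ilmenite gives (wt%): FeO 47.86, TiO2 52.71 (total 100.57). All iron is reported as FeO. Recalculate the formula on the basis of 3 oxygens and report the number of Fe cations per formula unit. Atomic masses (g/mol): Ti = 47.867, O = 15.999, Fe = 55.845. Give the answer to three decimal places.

FeO: 47.86/71.844 = 0.66617 mol → 0.66617 mol Fe, 0.66617 mol O.
TiO2: 52.71/79.865 = 0.65999 mol → 0.65999 mol Ti, 1.31998 mol O.
Total oxygen = 1.98615 mol. Normalization factor = 3/1.98615 = 1.51046.
Fe per 3 O = 0.66617 × 1.51046 = 1.006.

1.006 Fe apfu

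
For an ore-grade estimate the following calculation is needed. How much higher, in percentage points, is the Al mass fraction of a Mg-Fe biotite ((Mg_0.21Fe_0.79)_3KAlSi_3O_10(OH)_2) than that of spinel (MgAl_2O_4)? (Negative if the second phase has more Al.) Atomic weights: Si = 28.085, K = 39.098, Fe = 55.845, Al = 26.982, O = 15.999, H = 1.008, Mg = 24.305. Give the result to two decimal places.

Al in (Mg_0.21Fe_0.79)_3KAlSi_3O_10(OH)_2: molar mass 492.004 g/mol; 1×26.982 = 26.982 g → 5.48 wt%.
Al in MgAl_2O_4: molar mass 142.265 g/mol; 2×26.982 = 53.964 g → 37.93 wt%.
Difference = 5.48 − 37.93 = -32.45 percentage points.

-32.45 percentage points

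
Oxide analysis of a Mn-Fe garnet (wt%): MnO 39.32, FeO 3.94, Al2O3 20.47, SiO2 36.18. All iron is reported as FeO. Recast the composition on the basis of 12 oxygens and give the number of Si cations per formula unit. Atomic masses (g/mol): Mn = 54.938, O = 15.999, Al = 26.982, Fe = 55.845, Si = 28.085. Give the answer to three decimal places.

MnO: 39.32/70.937 = 0.55429 mol → 0.55429 mol Mn, 0.55429 mol O.
FeO: 3.94/71.844 = 0.05484 mol → 0.05484 mol Fe, 0.05484 mol O.
Al2O3: 20.47/101.961 = 0.20076 mol → 0.40152 mol Al, 0.60228 mol O.
SiO2: 36.18/60.083 = 0.60217 mol → 0.60217 mol Si, 1.20434 mol O.
Total oxygen = 2.41575 mol. Normalization factor = 12/2.41575 = 4.96740.
Si per 12 O = 0.60217 × 4.96740 = 2.991.

2.991 Si apfu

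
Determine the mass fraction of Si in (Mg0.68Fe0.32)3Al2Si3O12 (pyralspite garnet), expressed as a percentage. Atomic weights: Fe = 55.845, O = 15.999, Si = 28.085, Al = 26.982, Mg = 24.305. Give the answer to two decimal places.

Molar mass of (Mg0.68Fe0.32)3Al2Si3O12: 2.04*24.305 + 0.96*55.845 + 2*26.982 + 3*28.085 + 12*15.999 = 433.400 g/mol.
Mass of Si per formula unit: 3 × 28.085 = 84.255 g.
Weight fraction Si = 84.255 / 433.400 = 0.1944.

19.44 wt%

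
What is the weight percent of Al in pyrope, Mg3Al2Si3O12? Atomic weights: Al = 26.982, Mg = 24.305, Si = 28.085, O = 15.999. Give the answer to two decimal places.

13.39 mass %

Formula mass = 3*24.305 + 2*26.982 + 3*28.085 + 12*15.999 = 403.122 g/mol, of which 53.964 g is Al.
So Al makes up 53.964/403.122 = 0.1339 of the mass, i.e. 13.39%.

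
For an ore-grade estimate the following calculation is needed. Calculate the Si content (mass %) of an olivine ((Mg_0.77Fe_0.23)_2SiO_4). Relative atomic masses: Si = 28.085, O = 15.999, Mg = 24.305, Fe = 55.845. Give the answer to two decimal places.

Formula mass = 1.54×24.305 + 0.46×55.845 + 1×28.085 + 4×15.999 = 155.199 g/mol, of which 28.085 g is Si.
So Si makes up 28.085/155.199 = 0.1810 of the mass, i.e. 18.10%.

18.10 mass %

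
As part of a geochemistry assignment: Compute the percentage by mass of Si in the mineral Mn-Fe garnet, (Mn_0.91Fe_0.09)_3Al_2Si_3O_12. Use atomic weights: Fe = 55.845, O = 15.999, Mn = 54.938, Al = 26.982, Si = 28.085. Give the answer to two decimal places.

17.01 wt%

Molar mass of (Mn_0.91Fe_0.09)_3Al_2Si_3O_12: 2.73×54.938 + 0.27×55.845 + 2×26.982 + 3×28.085 + 12×15.999 = 495.266 g/mol.
Mass of Si per formula unit: 3 × 28.085 = 84.255 g.
Weight fraction Si = 84.255 / 495.266 = 0.1701.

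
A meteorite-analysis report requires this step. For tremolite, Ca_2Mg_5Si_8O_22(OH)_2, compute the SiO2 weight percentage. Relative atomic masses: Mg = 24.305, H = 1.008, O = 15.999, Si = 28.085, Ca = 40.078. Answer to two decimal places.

Formula mass = 812.353 g/mol.
8 Si → 8.0000 mol SiO2 per formula unit; M(SiO2) = 60.083, so SiO2 mass = 480.664 g.
480.664/812.353 × 100 = 59.17 wt%.

59.17 wt%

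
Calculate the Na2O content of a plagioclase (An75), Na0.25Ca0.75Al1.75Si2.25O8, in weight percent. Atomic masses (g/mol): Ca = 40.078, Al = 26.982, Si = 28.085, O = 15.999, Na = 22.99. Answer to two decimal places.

Molar mass of Na0.25Ca0.75Al1.75Si2.25O8 = 0.25×22.99 + 0.75×40.078 + 1.75×26.982 + 2.25×28.085 + 8×15.999 = 274.208 g/mol.
Each formula unit contains 0.25 Na, equivalent to 0.25/2 = 0.1250 mol Na2O.
M(Na2O) = 2×22.99 + 1×15.999 = 61.979 g/mol.
Mass of Na2O per formula unit = 0.1250 × 61.979 = 7.747 g.
Na2O wt% = 7.747 / 274.208 × 100 = 2.83%.

2.83 wt%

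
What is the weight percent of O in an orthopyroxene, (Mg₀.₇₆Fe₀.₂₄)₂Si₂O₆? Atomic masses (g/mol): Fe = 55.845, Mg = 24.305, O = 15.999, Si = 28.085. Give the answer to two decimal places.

M((Mg₀.₇₆Fe₀.₂₄)₂Si₂O₆) = 215.913 g/mol.
O contributes 6 × 15.999 = 95.994 g per mole.
95.994/215.913 = 0.4446 → 44.46%.

44.46 mass %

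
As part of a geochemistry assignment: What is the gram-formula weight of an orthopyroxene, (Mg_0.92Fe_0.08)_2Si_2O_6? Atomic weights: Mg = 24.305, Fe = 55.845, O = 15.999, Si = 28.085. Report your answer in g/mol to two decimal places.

205.82 g/mol

The formula mass is the sum 1.84×24.305 + 0.16×55.845 + 2×28.085 + 6×15.999.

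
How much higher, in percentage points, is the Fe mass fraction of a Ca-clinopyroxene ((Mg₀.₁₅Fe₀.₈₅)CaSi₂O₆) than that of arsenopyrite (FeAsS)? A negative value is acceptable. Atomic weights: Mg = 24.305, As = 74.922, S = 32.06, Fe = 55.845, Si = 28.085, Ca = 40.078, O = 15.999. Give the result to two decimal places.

First mineral: 47.468 g Fe in 243.356 g formula = 19.51 wt% Fe.
Second mineral: 55.845 g Fe in 162.827 g formula = 34.30 wt% Fe.
19.51% − 34.30% gives a difference of -14.79 percentage points.

-14.79 percentage points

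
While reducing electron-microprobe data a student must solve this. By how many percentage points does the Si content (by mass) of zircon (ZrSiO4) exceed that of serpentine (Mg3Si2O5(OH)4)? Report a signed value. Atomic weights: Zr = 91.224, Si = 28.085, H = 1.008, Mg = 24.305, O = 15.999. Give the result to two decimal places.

-4.95 percentage points

Si in ZrSiO4: molar mass 183.305 g/mol; 1×28.085 = 28.085 g → 15.32 wt%.
Si in Mg3Si2O5(OH)4: molar mass 277.108 g/mol; 2×28.085 = 56.170 g → 20.27 wt%.
Difference = 15.32 − 20.27 = -4.95 percentage points.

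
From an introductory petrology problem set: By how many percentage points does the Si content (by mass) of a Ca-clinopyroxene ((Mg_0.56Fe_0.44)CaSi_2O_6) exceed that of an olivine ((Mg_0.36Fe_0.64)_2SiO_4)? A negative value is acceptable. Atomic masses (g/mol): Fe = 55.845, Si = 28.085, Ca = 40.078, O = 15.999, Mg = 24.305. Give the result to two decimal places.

First mineral: 56.170 g Si in 230.425 g formula = 24.38 wt% Si.
Second mineral: 28.085 g Si in 181.062 g formula = 15.51 wt% Si.
24.38% − 15.51% gives a difference of 8.87 percentage points.

8.87 percentage points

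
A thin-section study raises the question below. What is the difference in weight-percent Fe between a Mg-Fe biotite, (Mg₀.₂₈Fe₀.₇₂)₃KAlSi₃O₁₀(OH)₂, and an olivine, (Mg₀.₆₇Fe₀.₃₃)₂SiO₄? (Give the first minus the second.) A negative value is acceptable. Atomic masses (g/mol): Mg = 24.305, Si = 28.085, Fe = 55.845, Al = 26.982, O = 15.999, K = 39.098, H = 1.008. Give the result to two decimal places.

2.03 percentage points

Fe in (Mg₀.₂₈Fe₀.₇₂)₃KAlSi₃O₁₀(OH)₂: molar mass 485.380 g/mol; 2.16×55.845 = 120.625 g → 24.85 wt%.
Fe in (Mg₀.₆₇Fe₀.₃₃)₂SiO₄: molar mass 161.507 g/mol; 0.66×55.845 = 36.858 g → 22.82 wt%.
Difference = 24.85 − 22.82 = 2.03 percentage points.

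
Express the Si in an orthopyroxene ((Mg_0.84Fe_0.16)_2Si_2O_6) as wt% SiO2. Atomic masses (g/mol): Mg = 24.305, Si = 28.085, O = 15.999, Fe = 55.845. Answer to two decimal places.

M((Mg_0.84Fe_0.16)_2Si_2O_6) = 210.867 g/mol; M(SiO2) = 60.083 g/mol.
Moles SiO2 per formula unit = 2 Si ÷ 1 = 2.0000.
SiO2 fraction = (2.0000 × 60.083) / 210.867 = 120.166/210.867 = 0.5699.

56.99 wt%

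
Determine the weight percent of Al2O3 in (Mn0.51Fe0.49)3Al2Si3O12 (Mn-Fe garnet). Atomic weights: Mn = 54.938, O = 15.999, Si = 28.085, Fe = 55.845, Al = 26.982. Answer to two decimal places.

20.54 wt%

M((Mn0.51Fe0.49)3Al2Si3O12) = 496.354 g/mol; M(Al2O3) = 101.961 g/mol.
Moles Al2O3 per formula unit = 2 Al ÷ 2 = 1.0000.
Al2O3 fraction = (1.0000 × 101.961) / 496.354 = 101.961/496.354 = 0.2054.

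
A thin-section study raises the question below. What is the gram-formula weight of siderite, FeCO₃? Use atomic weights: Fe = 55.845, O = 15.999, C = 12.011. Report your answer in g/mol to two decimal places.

115.85 g/mol

Fe: 1 × 55.845 = 55.8450
C: 1 × 12.011 = 12.0110
O: 3 × 15.999 = 47.9970
Summing the contributions gives the formula mass.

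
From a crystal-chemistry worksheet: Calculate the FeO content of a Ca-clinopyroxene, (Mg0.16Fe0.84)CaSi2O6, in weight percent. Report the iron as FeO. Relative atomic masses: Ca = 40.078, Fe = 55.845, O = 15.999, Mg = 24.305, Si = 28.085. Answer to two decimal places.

Formula mass = 243.041 g/mol.
0.84 Fe → 0.8400 mol FeO per formula unit; M(FeO) = 71.844, so FeO mass = 60.349 g.
60.349/243.041 × 100 = 24.83 wt%.

24.83 wt%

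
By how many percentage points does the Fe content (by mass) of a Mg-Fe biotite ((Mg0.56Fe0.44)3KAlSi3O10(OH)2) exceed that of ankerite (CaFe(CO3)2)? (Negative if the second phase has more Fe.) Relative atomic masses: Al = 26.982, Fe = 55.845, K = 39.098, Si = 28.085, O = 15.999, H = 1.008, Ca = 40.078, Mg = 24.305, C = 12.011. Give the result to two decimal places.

-9.80 percentage points

M((Mg0.56Fe0.44)3KAlSi3O10(OH)2) = 458.887 g/mol, so wt% Fe = 73.715/458.887 × 100 = 16.06%.
M(CaFe(CO3)2) = 215.939 g/mol, so wt% Fe = 55.845/215.939 × 100 = 25.86%.
16.06 − 25.86 = -9.80 pp.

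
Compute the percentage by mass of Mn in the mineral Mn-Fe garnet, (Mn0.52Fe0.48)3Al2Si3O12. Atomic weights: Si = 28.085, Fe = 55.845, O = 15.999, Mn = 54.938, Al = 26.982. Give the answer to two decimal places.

Molar mass of (Mn0.52Fe0.48)3Al2Si3O12: 1.56×54.938 + 1.44×55.845 + 2×26.982 + 3×28.085 + 12×15.999 = 496.327 g/mol.
Mass of Mn per formula unit: 1.56 × 54.938 = 85.703 g.
Weight fraction Mn = 85.703 / 496.327 = 0.1727.

17.27 weight percent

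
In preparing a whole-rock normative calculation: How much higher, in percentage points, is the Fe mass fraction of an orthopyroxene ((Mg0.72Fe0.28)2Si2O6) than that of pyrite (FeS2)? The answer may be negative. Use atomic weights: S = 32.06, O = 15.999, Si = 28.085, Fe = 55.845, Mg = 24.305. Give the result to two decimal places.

-32.23 percentage points

M((Mg0.72Fe0.28)2Si2O6) = 218.436 g/mol, so wt% Fe = 31.273/218.436 × 100 = 14.32%.
M(FeS2) = 119.965 g/mol, so wt% Fe = 55.845/119.965 × 100 = 46.55%.
14.32 − 46.55 = -32.23 pp.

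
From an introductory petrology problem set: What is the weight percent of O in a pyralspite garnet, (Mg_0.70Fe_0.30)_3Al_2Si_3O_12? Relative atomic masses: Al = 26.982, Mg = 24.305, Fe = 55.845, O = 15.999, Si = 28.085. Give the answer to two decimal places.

44.49 weight percent

Formula mass = 2.10*24.305 + 0.90*55.845 + 2*26.982 + 3*28.085 + 12*15.999 = 431.508 g/mol, of which 191.988 g is O.
So O makes up 191.988/431.508 = 0.4449 of the mass, i.e. 44.49%.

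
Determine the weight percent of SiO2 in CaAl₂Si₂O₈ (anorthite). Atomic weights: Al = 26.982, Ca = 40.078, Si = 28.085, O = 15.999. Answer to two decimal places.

Formula mass = 278.204 g/mol.
2 Si → 2.0000 mol SiO2 per formula unit; M(SiO2) = 60.083, so SiO2 mass = 120.166 g.
120.166/278.204 × 100 = 43.19 wt%.

43.19 wt%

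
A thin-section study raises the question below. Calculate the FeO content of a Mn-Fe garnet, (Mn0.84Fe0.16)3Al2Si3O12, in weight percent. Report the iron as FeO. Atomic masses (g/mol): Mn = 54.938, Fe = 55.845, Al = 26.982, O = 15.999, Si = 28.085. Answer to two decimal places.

6.96 wt%

Formula mass = 495.456 g/mol.
0.48 Fe → 0.4800 mol FeO per formula unit; M(FeO) = 71.844, so FeO mass = 34.485 g.
34.485/495.456 × 100 = 6.96 wt%.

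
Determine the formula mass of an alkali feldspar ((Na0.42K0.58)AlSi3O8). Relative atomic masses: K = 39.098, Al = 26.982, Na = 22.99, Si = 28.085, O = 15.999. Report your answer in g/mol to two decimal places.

M = 0.42·22.99 + 0.58·39.098 + 1·26.982 + 3·28.085 + 8·15.999

271.56 g/mol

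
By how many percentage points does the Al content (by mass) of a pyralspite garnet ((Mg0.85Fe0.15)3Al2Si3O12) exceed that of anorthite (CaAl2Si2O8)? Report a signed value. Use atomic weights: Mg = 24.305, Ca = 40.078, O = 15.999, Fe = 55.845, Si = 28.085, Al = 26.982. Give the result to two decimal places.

-6.47 percentage points

M((Mg0.85Fe0.15)3Al2Si3O12) = 417.315 g/mol, so wt% Al = 53.964/417.315 × 100 = 12.93%.
M(CaAl2Si2O8) = 278.204 g/mol, so wt% Al = 53.964/278.204 × 100 = 19.40%.
12.93 − 19.40 = -6.47 pp.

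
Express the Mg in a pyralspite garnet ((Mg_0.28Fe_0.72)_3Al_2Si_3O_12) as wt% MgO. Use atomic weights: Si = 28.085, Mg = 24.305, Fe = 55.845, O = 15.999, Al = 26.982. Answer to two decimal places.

Formula mass = 471.248 g/mol.
0.84 Mg → 0.8400 mol MgO per formula unit; M(MgO) = 40.304, so MgO mass = 33.855 g.
33.855/471.248 × 100 = 7.18 wt%.

7.18 wt%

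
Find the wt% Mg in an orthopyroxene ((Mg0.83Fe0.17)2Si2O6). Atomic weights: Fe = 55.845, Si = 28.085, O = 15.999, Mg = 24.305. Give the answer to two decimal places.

Formula mass = 1.66·24.305 + 0.34·55.845 + 2·28.085 + 6·15.999 = 211.498 g/mol, of which 40.346 g is Mg.
So Mg makes up 40.346/211.498 = 0.1908 of the mass, i.e. 19.08%.

19.08 wt%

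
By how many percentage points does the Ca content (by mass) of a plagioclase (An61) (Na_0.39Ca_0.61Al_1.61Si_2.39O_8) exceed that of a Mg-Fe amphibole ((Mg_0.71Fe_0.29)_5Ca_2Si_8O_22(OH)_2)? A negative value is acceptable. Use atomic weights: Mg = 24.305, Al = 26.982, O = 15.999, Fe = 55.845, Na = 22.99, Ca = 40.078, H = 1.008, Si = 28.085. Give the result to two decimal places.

-0.35 percentage points

First mineral: 24.448 g Ca in 271.970 g formula = 8.99 wt% Ca.
Second mineral: 80.156 g Ca in 858.086 g formula = 9.34 wt% Ca.
8.99% − 9.34% gives a difference of -0.35 percentage points.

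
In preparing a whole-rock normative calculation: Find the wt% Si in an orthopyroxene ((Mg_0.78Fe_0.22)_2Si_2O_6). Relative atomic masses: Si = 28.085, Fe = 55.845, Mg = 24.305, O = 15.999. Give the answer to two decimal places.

26.17 mass %

Formula mass = 1.56·24.305 + 0.44·55.845 + 2·28.085 + 6·15.999 = 214.652 g/mol, of which 56.170 g is Si.
So Si makes up 56.170/214.652 = 0.2617 of the mass, i.e. 26.17%.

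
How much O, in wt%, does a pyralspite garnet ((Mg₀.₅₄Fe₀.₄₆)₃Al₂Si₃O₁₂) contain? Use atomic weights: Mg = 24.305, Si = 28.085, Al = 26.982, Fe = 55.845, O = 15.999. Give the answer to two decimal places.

Formula mass = 1.62×24.305 + 1.38×55.845 + 2×26.982 + 3×28.085 + 12×15.999 = 446.647 g/mol, of which 191.988 g is O.
So O makes up 191.988/446.647 = 0.4298 of the mass, i.e. 42.98%.

42.98 wt%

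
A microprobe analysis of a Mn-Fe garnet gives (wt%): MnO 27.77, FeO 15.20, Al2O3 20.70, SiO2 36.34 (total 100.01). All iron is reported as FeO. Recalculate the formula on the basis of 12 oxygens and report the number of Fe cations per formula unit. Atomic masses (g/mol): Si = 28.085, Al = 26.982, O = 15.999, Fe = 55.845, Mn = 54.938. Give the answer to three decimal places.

1.048 Fe apfu

27.77 wt% MnO ÷ 70.937 g/mol = 0.39147 mol, giving 0.39147 Mn and 0.39147 O.
15.20 wt% FeO ÷ 71.844 g/mol = 0.21157 mol, giving 0.21157 Fe and 0.21157 O.
20.70 wt% Al2O3 ÷ 101.961 g/mol = 0.20302 mol, giving 0.40604 Al and 0.60906 O.
36.34 wt% SiO2 ÷ 60.083 g/mol = 0.60483 mol, giving 0.60483 Si and 1.20966 O.
Oxygen sums to 2.42176; scaling by 12/2.42176 = 4.95507 puts the formula on 12 O.
Fe: 0.21157 × 4.95507 = 1.048 atoms per formula unit.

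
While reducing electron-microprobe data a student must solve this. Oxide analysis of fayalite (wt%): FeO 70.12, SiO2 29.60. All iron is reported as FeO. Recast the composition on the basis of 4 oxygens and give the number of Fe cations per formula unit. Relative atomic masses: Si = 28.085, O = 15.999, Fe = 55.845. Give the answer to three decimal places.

FeO: 70.12/71.844 = 0.97600 mol → 0.97600 mol Fe, 0.97600 mol O.
SiO2: 29.60/60.083 = 0.49265 mol → 0.49265 mol Si, 0.98530 mol O.
Total oxygen = 1.96130 mol. Normalization factor = 4/1.96130 = 2.03946.
Fe per 4 O = 0.97600 × 2.03946 = 1.991.

1.991 Fe apfu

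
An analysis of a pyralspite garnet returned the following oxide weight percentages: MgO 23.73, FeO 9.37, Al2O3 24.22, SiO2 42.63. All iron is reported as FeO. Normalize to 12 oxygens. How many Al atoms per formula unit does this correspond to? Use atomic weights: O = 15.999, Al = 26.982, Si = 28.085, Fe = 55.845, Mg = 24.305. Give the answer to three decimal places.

2.000 Al apfu

MgO: 23.73/40.304 = 0.58878 mol → 0.58878 mol Mg, 0.58878 mol O.
FeO: 9.37/71.844 = 0.13042 mol → 0.13042 mol Fe, 0.13042 mol O.
Al2O3: 24.22/101.961 = 0.23754 mol → 0.47508 mol Al, 0.71262 mol O.
SiO2: 42.63/60.083 = 0.70952 mol → 0.70952 mol Si, 1.41904 mol O.
Total oxygen = 2.85086 mol. Normalization factor = 12/2.85086 = 4.20926.
Al per 12 O = 0.47508 × 4.20926 = 2.000.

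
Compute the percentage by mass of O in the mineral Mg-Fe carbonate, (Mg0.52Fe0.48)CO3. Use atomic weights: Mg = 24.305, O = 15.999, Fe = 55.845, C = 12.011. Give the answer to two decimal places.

Formula mass = 0.52·24.305 + 0.48·55.845 + 1·12.011 + 3·15.999 = 99.452 g/mol, of which 47.997 g is O.
So O makes up 47.997/99.452 = 0.4826 of the mass, i.e. 48.26%.

48.26 weight percent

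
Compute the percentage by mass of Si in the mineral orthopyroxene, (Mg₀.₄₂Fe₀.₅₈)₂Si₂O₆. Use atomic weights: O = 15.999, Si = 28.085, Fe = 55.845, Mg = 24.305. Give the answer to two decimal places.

23.66 wt%

M((Mg₀.₄₂Fe₀.₅₈)₂Si₂O₆) = 237.360 g/mol.
Si contributes 2 × 28.085 = 56.170 g per mole.
56.170/237.360 = 0.2366 → 23.66%.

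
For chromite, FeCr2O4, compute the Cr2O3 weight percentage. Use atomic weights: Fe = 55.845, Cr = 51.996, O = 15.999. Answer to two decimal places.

67.90 wt%

Molar mass of FeCr2O4 = 1×55.845 + 2×51.996 + 4×15.999 = 223.833 g/mol.
Each formula unit contains 2 Cr, equivalent to 2/2 = 1.0000 mol Cr2O3.
M(Cr2O3) = 2×51.996 + 3×15.999 = 151.989 g/mol.
Mass of Cr2O3 per formula unit = 1.0000 × 151.989 = 151.989 g.
Cr2O3 wt% = 151.989 / 223.833 × 100 = 67.90%.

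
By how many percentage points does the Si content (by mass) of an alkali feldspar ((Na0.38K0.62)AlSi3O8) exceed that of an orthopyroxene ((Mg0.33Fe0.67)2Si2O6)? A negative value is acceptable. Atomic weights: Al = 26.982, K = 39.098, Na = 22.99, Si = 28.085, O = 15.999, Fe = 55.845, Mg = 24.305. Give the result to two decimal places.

7.84 percentage points

Si in (Na0.38K0.62)AlSi3O8: molar mass 272.206 g/mol; 3×28.085 = 84.255 g → 30.95 wt%.
Si in (Mg0.33Fe0.67)2Si2O6: molar mass 243.038 g/mol; 2×28.085 = 56.170 g → 23.11 wt%.
Difference = 30.95 − 23.11 = 7.84 percentage points.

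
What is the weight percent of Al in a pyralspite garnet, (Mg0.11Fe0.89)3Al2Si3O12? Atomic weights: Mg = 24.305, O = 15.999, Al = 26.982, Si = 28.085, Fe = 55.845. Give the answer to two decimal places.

M((Mg0.11Fe0.89)3Al2Si3O12) = 487.334 g/mol.
Al contributes 2 × 26.982 = 53.964 g per mole.
53.964/487.334 = 0.1107 → 11.07%.

11.07 wt%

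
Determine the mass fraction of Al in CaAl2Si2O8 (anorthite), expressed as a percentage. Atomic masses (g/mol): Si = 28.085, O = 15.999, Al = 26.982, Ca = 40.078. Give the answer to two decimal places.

Formula mass = 1*40.078 + 2*26.982 + 2*28.085 + 8*15.999 = 278.204 g/mol, of which 53.964 g is Al.
So Al makes up 53.964/278.204 = 0.1940 of the mass, i.e. 19.40%.

19.40 wt%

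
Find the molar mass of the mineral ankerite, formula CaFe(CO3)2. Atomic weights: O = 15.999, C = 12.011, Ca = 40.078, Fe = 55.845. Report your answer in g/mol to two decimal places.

215.94 g/mol

Ca: 1 × 40.078 = 40.0780
Fe: 1 × 55.845 = 55.8450
C: 2 × 12.011 = 24.0220
O: 6 × 15.999 = 95.9940
Summing the contributions gives the formula mass.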